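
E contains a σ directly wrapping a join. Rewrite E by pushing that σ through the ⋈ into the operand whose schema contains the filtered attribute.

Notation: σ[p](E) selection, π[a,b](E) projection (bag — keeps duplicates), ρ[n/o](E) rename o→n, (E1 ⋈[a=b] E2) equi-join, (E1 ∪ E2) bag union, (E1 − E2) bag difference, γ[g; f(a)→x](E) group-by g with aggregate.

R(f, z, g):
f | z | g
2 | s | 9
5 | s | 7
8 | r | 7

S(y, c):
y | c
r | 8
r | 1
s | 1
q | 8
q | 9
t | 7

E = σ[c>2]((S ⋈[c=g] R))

σ filters on c, owned by the left side.
E' = (σ[c>2](S) ⋈[c=g] R)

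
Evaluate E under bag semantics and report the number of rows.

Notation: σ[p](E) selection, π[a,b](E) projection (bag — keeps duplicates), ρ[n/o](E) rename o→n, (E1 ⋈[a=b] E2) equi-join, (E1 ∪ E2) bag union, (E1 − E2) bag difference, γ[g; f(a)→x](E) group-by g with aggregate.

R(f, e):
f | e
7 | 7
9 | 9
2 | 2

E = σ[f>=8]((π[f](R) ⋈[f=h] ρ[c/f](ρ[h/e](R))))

Per-node cardinality:
  R → 3
  π[f](R) → 3
  R → 3
  ρ[h/e](R) → 3
  ρ[c/f](ρ[h/e](R)) → 3
  (π[f](R) ⋈[f=h] ρ[c/f](ρ[h/e](R))) → 3
  σ[f>=8]((π[f](R) ⋈[f=h] ρ[c/f](ρ[h/e](R)))) → 1

|E| = 1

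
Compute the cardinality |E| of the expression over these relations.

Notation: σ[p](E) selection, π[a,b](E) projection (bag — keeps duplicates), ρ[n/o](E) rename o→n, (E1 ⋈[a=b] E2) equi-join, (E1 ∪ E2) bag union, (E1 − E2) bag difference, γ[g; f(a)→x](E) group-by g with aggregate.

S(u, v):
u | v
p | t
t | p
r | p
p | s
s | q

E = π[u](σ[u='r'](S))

Stepwise |·|:
  S → 5
  σ[u='r'](S) → 1
  π[u](σ[u='r'](S)) → 1

|E| = 1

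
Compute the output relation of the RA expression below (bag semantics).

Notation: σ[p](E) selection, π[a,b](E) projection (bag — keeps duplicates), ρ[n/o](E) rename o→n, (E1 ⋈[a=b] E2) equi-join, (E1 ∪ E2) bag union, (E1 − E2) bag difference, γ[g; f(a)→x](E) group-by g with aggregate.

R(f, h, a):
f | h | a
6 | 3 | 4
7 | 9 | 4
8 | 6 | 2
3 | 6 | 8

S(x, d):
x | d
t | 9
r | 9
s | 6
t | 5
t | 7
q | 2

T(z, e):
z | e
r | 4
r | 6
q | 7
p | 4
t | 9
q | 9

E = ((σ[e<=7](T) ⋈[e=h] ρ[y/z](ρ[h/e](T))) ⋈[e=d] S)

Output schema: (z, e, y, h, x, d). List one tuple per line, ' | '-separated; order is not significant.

Row counts bottom-up:
  T → 6
  σ[e<=7](T) → 4
  T → 6
  ρ[h/e](T) → 6
  ρ[y/z](ρ[h/e](T)) → 6
  (σ[e<=7](T) ⋈[e=h] ρ[y/z](ρ[h/e](T))) → 6
  S → 6
  ((σ[e<=7](T) ⋈[e=h] ρ[y/z](ρ[h/e](T))) ⋈[e=d] S) → 2

== RESULT ==
z | e | y | h | x | d
q | 7 | q | 7 | t | 7
r | 6 | r | 6 | s | 6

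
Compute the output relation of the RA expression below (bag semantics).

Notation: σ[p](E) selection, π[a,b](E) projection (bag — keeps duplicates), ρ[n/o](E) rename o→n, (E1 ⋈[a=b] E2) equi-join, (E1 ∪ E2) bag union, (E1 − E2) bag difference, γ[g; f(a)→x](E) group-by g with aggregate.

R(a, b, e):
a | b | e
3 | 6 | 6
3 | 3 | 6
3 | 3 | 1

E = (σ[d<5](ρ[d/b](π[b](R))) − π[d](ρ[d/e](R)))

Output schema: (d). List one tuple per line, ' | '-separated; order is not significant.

Subexpression sizes:
  R → 3
  π[b](R) → 3
  ρ[d/b](π[b](R)) → 3
  σ[d<5](ρ[d/b](π[b](R))) → 2
  R → 3
  ρ[d/e](R) → 3
  π[d](ρ[d/e](R)) → 3
  (σ[d<5](ρ[d/b](π[b](R))) − π[d](ρ[d/e](R))) → 2

== RESULT ==
d
3
3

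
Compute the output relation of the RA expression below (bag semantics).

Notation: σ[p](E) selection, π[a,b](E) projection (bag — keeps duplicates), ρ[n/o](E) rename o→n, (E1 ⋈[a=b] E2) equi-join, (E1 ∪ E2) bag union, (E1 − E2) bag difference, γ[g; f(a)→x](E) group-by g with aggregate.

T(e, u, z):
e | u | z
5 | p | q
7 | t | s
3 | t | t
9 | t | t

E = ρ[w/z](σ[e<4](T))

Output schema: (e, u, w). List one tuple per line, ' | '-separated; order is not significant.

Subexpression sizes:
  T → 4
  σ[e<4](T) → 1
  ρ[w/z](σ[e<4](T)) → 1

== RESULT ==
e | u | w
3 | t | t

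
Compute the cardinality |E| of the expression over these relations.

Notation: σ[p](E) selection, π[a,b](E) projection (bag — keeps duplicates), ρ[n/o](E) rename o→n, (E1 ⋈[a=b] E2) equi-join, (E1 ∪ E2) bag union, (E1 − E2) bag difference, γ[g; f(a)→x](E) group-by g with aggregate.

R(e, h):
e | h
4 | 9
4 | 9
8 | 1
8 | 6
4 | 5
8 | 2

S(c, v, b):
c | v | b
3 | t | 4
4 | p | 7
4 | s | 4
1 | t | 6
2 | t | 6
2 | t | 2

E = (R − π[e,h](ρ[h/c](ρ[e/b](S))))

Per-node cardinality:
  R → 6
  S → 6
  ρ[e/b](S) → 6
  ρ[h/c](ρ[e/b](S)) → 6
  π[e,h](ρ[h/c](ρ[e/b](S))) → 6
  (R − π[e,h](ρ[h/c](ρ[e/b](S)))) → 6

|E| = 6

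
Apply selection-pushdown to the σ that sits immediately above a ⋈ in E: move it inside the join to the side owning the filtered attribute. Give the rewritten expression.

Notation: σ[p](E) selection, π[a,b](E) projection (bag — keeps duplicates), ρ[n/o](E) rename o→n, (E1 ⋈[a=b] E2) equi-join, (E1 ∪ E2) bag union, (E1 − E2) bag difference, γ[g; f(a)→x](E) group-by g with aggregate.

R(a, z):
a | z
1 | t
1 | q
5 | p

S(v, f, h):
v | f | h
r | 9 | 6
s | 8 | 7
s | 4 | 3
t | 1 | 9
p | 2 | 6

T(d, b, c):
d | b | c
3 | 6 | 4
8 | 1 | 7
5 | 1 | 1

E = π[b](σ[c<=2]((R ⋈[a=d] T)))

σ filters on c, owned by the right side.
E' = π[b]((R ⋈[a=d] σ[c<=2](T)))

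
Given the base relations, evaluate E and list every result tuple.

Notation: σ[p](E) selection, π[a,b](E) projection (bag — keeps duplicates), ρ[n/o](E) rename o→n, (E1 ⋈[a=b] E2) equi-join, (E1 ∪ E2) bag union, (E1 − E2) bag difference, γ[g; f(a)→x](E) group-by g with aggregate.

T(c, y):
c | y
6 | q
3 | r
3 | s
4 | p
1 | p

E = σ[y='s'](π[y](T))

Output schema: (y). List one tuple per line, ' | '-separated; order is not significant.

Row counts bottom-up:
  T → 5
  π[y](T) → 5
  σ[y='s'](π[y](T)) → 1

== RESULT ==
y
s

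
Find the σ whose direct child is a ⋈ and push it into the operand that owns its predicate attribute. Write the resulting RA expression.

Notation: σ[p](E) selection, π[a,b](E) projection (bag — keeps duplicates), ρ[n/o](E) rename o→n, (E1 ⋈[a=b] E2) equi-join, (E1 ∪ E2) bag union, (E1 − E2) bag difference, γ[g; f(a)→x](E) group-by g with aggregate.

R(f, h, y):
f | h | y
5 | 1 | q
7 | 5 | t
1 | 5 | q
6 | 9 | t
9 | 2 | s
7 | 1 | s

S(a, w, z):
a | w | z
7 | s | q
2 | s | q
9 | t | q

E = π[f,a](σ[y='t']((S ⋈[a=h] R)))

σ filters on y, owned by the right side.
E' = π[f,a]((S ⋈[a=h] σ[y='t'](R)))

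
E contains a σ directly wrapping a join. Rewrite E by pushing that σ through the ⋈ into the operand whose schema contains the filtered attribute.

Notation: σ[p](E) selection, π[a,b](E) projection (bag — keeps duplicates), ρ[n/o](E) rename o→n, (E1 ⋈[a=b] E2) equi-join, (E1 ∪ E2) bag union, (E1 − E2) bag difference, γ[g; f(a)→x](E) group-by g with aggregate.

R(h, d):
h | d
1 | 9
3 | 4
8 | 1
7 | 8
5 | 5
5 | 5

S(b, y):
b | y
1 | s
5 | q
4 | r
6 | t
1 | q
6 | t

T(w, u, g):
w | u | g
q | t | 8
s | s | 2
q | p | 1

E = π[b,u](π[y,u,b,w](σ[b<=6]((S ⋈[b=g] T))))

σ filters on b, owned by the left side.
E' = π[b,u](π[y,u,b,w]((σ[b<=6](S) ⋈[b=g] T)))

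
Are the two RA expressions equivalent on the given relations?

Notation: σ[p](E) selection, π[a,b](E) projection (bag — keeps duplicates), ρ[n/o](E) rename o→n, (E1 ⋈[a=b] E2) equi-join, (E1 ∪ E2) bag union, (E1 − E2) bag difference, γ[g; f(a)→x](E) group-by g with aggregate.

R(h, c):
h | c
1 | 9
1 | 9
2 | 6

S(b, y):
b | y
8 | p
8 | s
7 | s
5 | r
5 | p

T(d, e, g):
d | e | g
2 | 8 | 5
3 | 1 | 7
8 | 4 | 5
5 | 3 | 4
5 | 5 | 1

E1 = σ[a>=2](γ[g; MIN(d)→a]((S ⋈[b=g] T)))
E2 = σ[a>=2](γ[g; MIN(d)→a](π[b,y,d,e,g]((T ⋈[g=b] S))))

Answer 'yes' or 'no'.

E1 stepwise |·|:
  S → 5
  T → 5
  (S ⋈[b=g] T) → 5
  γ[g; MIN(d)→a]((S ⋈[b=g] T)) → 2
  σ[a>=2](γ[g; MIN(d)→a]((S ⋈[b=g] T))) → 2
E2 stepwise |·|:
  T → 5
  S → 5
  (T ⋈[g=b] S) → 5
  π[b,y,d,e,g]((T ⋈[g=b] S)) → 5
  γ[g; MIN(d)→a](π[b,y,d,e,g]((T ⋈[g=b] S))) → 2
  σ[a>=2](γ[g; MIN(d)→a](π[b,y,d,e,g]((T ⋈[g=b] S)))) → 2

E1 and E2 produce the same multiset:
g | a
5 | 2
7 | 3

yes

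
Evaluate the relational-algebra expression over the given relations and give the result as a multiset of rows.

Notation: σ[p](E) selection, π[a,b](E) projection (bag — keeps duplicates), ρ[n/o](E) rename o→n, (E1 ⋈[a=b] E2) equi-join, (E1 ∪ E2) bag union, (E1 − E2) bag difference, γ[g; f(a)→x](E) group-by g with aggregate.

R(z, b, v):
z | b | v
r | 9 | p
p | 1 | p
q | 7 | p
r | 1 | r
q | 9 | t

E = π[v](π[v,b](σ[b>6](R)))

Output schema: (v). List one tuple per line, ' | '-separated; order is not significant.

Row counts bottom-up:
  R → 5
  σ[b>6](R) → 3
  π[v,b](σ[b>6](R)) → 3
  π[v](π[v,b](σ[b>6](R))) → 3

== RESULT ==
v
p
p
t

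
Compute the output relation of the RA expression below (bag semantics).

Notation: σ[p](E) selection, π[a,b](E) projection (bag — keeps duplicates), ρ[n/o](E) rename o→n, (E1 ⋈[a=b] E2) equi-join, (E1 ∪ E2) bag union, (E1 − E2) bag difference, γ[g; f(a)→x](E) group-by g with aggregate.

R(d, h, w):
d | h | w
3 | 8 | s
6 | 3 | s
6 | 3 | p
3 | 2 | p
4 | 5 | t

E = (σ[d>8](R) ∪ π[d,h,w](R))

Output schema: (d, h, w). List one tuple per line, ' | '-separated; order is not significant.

Stepwise |·|:
  R → 5
  σ[d>8](R) → 0
  R → 5
  π[d,h,w](R) → 5
  (σ[d>8](R) ∪ π[d,h,w](R)) → 5

== RESULT ==
d | h | w
3 | 2 | p
3 | 8 | s
4 | 5 | t
6 | 3 | p
6 | 3 | s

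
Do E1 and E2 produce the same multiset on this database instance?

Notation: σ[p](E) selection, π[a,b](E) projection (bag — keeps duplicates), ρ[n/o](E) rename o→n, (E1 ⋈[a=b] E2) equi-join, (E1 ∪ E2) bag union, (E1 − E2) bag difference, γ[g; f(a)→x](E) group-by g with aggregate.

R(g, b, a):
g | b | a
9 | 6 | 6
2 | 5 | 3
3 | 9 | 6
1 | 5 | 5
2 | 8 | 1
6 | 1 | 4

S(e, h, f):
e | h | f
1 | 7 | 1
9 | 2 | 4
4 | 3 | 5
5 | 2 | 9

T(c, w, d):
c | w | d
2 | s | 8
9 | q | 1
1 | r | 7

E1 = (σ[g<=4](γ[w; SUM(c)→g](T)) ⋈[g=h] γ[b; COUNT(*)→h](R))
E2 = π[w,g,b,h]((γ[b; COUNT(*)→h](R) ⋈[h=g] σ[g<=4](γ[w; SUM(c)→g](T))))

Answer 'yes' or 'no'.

E1 subexpression sizes:
  T → 3
  γ[w; SUM(c)→g](T) → 3
  σ[g<=4](γ[w; SUM(c)→g](T)) → 2
  R → 6
  γ[b; COUNT(*)→h](R) → 5
  (σ[g<=4](γ[w; SUM(c)→g](T)) ⋈[g=h] γ[b; COUNT(*)→h](R)) → 5
E2 subexpression sizes:
  R → 6
  γ[b; COUNT(*)→h](R) → 5
  T → 3
  γ[w; SUM(c)→g](T) → 3
  σ[g<=4](γ[w; SUM(c)→g](T)) → 2
  (γ[b; COUNT(*)→h](R) ⋈[h=g] σ[g<=4](γ[w; SUM(c)→g](T))) → 5
  π[w,g,b,h]((γ[b; COUNT(*)→h](R) ⋈[h=g] σ[g<=4](γ[w; SUM(c)→g](T)))) → 5

E1 and E2 produce the same multiset:
w | g | b | h
r | 1 | 1 | 1
r | 1 | 6 | 1
r | 1 | 8 | 1
r | 1 | 9 | 1
s | 2 | 5 | 2

yes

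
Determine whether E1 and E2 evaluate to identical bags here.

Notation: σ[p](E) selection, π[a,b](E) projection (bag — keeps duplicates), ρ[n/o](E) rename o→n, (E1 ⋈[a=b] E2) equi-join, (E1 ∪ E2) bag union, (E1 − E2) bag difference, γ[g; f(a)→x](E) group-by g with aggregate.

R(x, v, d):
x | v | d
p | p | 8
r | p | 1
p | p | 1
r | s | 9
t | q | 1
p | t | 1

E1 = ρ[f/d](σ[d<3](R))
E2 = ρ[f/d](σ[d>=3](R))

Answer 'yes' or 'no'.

E1 row counts bottom-up:
  R → 6
  σ[d<3](R) → 4
  ρ[f/d](σ[d<3](R)) → 4
E2 row counts bottom-up:
  R → 6
  σ[d>=3](R) → 2
  ρ[f/d](σ[d>=3](R)) → 2

E1 result:
x | v | f
p | p | 1
p | t | 1
r | p | 1
t | q | 1
E2 result:
x | v | f
p | p | 8
r | s | 9
Witness: ('r', 'p', 1) appears 1× in E1 but 0× in E2.

no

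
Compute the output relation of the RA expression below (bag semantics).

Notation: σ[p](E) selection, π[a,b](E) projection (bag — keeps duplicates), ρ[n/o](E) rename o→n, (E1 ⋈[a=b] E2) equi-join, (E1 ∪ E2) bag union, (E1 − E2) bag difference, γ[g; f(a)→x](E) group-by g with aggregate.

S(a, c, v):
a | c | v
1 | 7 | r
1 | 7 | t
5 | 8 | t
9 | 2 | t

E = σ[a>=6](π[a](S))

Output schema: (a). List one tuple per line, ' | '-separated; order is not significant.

Per-node cardinality:
  S → 4
  π[a](S) → 4
  σ[a>=6](π[a](S)) → 1

== RESULT ==
a
9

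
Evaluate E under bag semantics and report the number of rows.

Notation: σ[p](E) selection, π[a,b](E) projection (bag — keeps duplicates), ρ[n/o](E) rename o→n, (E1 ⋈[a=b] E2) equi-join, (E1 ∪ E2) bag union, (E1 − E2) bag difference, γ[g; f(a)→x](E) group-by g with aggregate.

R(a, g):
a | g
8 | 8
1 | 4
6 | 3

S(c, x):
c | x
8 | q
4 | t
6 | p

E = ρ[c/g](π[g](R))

Row counts bottom-up:
  R → 3
  π[g](R) → 3
  ρ[c/g](π[g](R)) → 3

|E| = 3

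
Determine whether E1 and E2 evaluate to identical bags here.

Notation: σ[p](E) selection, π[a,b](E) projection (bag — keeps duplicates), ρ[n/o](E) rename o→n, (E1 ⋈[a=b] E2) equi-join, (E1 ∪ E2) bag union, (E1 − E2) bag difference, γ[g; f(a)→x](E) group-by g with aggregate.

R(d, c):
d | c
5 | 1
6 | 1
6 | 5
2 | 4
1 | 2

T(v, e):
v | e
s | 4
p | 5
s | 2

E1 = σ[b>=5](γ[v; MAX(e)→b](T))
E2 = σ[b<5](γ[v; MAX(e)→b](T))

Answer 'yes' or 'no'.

E1 subexpression sizes:
  T → 3
  γ[v; MAX(e)→b](T) → 2
  σ[b>=5](γ[v; MAX(e)→b](T)) → 1
E2 subexpression sizes:
  T → 3
  γ[v; MAX(e)→b](T) → 2
  σ[b<5](γ[v; MAX(e)→b](T)) → 1

E1 result:
v | b
p | 5
E2 result:
v | b
s | 4
Witness: ('s', 4) appears 0× in E1 but 1× in E2.

no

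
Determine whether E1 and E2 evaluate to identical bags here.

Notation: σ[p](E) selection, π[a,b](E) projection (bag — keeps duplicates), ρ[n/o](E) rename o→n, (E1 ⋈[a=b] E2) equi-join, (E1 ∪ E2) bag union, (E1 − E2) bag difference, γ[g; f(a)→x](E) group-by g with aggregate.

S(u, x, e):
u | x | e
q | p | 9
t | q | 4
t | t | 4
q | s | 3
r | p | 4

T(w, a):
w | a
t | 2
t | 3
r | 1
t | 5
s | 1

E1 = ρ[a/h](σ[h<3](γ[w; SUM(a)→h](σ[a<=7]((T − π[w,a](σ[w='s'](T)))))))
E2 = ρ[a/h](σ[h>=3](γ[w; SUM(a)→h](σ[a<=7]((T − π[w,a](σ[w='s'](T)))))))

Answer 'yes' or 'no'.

E1 stepwise |·|:
  T → 5
  T → 5
  σ[w='s'](T) → 1
  π[w,a](σ[w='s'](T)) → 1
  (T − π[w,a](σ[w='s'](T))) → 4
  σ[a<=7]((T − π[w,a](σ[w='s'](T)))) → 4
  γ[w; SUM(a)→h](σ[a<=7]((T − π[w,a](σ[w='s'](T))))) → 2
  σ[h<3](γ[w; SUM(a)→h](σ[a<=7]((T − π[w,a](σ[w='s'](T)))))) → 1
  ρ[a/h](σ[h<3](γ[w; SUM(a)→h](σ[a<=7]((T − π[w,a](σ[w='s'](T))))))) → 1
E2 stepwise |·|:
  T → 5
  T → 5
  σ[w='s'](T) → 1
  π[w,a](σ[w='s'](T)) → 1
  (T − π[w,a](σ[w='s'](T))) → 4
  σ[a<=7]((T − π[w,a](σ[w='s'](T)))) → 4
  γ[w; SUM(a)→h](σ[a<=7]((T − π[w,a](σ[w='s'](T))))) → 2
  σ[h>=3](γ[w; SUM(a)→h](σ[a<=7]((T − π[w,a](σ[w='s'](T)))))) → 1
  ρ[a/h](σ[h>=3](γ[w; SUM(a)→h](σ[a<=7]((T − π[w,a](σ[w='s'](T))))))) → 1

E1 result:
w | a
r | 1
E2 result:
w | a
t | 10
Witness: ('r', 1) appears 1× in E1 but 0× in E2.

no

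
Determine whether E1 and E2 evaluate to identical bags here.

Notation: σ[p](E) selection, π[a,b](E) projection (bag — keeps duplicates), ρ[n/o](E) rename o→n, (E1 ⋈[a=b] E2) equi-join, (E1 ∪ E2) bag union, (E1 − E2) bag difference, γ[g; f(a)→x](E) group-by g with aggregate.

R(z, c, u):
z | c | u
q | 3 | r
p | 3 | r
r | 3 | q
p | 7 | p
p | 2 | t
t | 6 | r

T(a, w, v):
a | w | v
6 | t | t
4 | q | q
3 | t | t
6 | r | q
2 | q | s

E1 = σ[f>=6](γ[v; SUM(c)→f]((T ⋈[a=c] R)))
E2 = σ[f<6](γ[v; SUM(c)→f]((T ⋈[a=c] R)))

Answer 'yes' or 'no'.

E1 row counts bottom-up:
  T → 5
  R → 6
  (T ⋈[a=c] R) → 6
  γ[v; SUM(c)→f]((T ⋈[a=c] R)) → 3
  σ[f>=6](γ[v; SUM(c)→f]((T ⋈[a=c] R))) → 2
E2 row counts bottom-up:
  T → 5
  R → 6
  (T ⋈[a=c] R) → 6
  γ[v; SUM(c)→f]((T ⋈[a=c] R)) → 3
  σ[f<6](γ[v; SUM(c)→f]((T ⋈[a=c] R))) → 1

E1 result:
v | f
q | 6
t | 15
E2 result:
v | f
s | 2
Witness: ('t', 15) appears 1× in E1 but 0× in E2.

no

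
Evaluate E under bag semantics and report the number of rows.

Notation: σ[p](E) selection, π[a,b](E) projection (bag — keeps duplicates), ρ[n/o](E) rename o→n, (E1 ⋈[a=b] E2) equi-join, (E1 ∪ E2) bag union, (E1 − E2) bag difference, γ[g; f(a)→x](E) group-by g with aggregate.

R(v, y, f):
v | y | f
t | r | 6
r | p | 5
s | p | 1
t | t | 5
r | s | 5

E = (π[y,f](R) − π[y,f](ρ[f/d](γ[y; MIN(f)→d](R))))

Row counts bottom-up:
  R → 5
  π[y,f](R) → 5
  R → 5
  γ[y; MIN(f)→d](R) → 4
  ρ[f/d](γ[y; MIN(f)→d](R)) → 4
  π[y,f](ρ[f/d](γ[y; MIN(f)→d](R))) → 4
  (π[y,f](R) − π[y,f](ρ[f/d](γ[y; MIN(f)→d](R)))) → 1

|E| = 1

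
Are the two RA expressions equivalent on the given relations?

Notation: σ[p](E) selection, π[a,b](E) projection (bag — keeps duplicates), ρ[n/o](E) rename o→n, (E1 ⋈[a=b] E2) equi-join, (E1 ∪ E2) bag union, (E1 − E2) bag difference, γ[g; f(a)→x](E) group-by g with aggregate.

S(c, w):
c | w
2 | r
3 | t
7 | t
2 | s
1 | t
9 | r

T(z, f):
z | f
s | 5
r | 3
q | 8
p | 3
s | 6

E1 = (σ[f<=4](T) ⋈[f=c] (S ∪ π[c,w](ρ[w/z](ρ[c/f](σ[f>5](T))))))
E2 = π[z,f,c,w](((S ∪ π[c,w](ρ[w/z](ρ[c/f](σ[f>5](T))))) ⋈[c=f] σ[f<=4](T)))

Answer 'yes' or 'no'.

E1 subexpression sizes:
  T → 5
  σ[f<=4](T) → 2
  S → 6
  T → 5
  σ[f>5](T) → 2
  ρ[c/f](σ[f>5](T)) → 2
  ρ[w/z](ρ[c/f](σ[f>5](T))) → 2
  π[c,w](ρ[w/z](ρ[c/f](σ[f>5](T)))) → 2
  (S ∪ π[c,w](ρ[w/z](ρ[c/f](σ[f>5](T))))) → 8
  (σ[f<=4](T) ⋈[f=c] (S ∪ π[c,w](ρ[w/z](ρ[c/f](σ[f>5](T)))))) → 2
E2 subexpression sizes:
  S → 6
  T → 5
  σ[f>5](T) → 2
  ρ[c/f](σ[f>5](T)) → 2
  ρ[w/z](ρ[c/f](σ[f>5](T))) → 2
  π[c,w](ρ[w/z](ρ[c/f](σ[f>5](T)))) → 2
  (S ∪ π[c,w](ρ[w/z](ρ[c/f](σ[f>5](T))))) → 8
  T → 5
  σ[f<=4](T) → 2
  ((S ∪ π[c,w](ρ[w/z](ρ[c/f](σ[f>5](T))))) ⋈[c=f] σ[f<=4](T)) → 2
  π[z,f,c,w](((S ∪ π[c,w](ρ[w/z](ρ[c/f](σ[f>5](T))))) ⋈[c=f] σ[f<=4](T))) → 2

E1 and E2 produce the same multiset:
z | f | c | w
p | 3 | 3 | t
r | 3 | 3 | t

yes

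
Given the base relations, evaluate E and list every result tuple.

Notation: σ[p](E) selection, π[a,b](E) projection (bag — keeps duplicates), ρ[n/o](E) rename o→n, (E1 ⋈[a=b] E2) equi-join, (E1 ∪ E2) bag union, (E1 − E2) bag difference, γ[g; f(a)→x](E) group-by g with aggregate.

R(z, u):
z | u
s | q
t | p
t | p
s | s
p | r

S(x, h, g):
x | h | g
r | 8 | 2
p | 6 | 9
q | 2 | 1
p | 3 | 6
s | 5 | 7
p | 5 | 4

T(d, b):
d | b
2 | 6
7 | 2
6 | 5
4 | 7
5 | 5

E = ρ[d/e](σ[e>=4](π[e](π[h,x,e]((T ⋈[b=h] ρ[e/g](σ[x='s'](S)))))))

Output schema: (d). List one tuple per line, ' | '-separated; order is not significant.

Stepwise |·|:
  T → 5
  S → 6
  σ[x='s'](S) → 1
  ρ[e/g](σ[x='s'](S)) → 1
  (T ⋈[b=h] ρ[e/g](σ[x='s'](S))) → 2
  π[h,x,e]((T ⋈[b=h] ρ[e/g](σ[x='s'](S)))) → 2
  π[e](π[h,x,e]((T ⋈[b=h] ρ[e/g](σ[x='s'](S))))) → 2
  σ[e>=4](π[e](π[h,x,e]((T ⋈[b=h] ρ[e/g](σ[x='s'](S)))))) → 2
  ρ[d/e](σ[e>=4](π[e](π[h,x,e]((T ⋈[b=h] ρ[e/g](σ[x='s'](S))))))) → 2

== RESULT ==
d
7
7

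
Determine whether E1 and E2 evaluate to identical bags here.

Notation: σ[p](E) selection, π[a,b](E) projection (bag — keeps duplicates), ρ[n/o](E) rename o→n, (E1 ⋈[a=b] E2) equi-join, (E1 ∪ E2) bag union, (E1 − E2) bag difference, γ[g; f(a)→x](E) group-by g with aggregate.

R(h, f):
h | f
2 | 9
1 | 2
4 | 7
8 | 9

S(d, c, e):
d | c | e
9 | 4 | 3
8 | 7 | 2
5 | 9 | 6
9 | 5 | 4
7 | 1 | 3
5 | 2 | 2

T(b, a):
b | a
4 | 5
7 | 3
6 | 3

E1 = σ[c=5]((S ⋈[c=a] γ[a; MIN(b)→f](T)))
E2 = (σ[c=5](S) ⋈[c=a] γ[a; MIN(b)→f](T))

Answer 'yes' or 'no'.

E1 subexpression sizes:
  S → 6
  T → 3
  γ[a; MIN(b)→f](T) → 2
  (S ⋈[c=a] γ[a; MIN(b)→f](T)) → 1
  σ[c=5]((S ⋈[c=a] γ[a; MIN(b)→f](T))) → 1
E2 subexpression sizes:
  S → 6
  σ[c=5](S) → 1
  T → 3
  γ[a; MIN(b)→f](T) → 2
  (σ[c=5](S) ⋈[c=a] γ[a; MIN(b)→f](T)) → 1

E1 and E2 produce the same multiset:
d | c | e | a | f
9 | 5 | 4 | 5 | 4

yes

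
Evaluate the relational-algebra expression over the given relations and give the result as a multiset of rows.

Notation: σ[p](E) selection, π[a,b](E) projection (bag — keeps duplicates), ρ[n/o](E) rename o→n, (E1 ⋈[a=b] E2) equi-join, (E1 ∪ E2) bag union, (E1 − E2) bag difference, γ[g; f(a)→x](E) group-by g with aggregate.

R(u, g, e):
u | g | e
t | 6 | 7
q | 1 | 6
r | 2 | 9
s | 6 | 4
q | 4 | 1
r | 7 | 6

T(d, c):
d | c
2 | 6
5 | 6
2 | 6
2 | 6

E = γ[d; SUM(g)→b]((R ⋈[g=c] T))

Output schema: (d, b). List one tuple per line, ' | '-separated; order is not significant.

Per-node cardinality:
  R → 6
  T → 4
  (R ⋈[g=c] T) → 8
  γ[d; SUM(g)→b]((R ⋈[g=c] T)) → 2

== RESULT ==
d | b
2 | 36
5 | 12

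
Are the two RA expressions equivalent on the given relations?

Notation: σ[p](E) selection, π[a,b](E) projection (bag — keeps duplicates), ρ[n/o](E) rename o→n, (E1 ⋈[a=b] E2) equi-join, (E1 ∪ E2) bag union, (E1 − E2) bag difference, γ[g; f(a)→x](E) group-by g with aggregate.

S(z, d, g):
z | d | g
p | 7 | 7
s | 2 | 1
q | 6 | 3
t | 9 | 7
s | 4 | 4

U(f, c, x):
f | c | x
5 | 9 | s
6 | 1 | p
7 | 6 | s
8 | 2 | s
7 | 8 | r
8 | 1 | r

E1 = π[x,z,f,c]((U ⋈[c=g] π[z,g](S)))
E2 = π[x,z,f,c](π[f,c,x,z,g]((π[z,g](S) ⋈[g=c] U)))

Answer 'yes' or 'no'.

E1 per-node cardinality:
  U → 6
  S → 5
  π[z,g](S) → 5
  (U ⋈[c=g] π[z,g](S)) → 2
  π[x,z,f,c]((U ⋈[c=g] π[z,g](S))) → 2
E2 per-node cardinality:
  S → 5
  π[z,g](S) → 5
  U → 6
  (π[z,g](S) ⋈[g=c] U) → 2
  π[f,c,x,z,g]((π[z,g](S) ⋈[g=c] U)) → 2
  π[x,z,f,c](π[f,c,x,z,g]((π[z,g](S) ⋈[g=c] U))) → 2

E1 and E2 produce the same multiset:
x | z | f | c
p | s | 6 | 1
r | s | 8 | 1

yes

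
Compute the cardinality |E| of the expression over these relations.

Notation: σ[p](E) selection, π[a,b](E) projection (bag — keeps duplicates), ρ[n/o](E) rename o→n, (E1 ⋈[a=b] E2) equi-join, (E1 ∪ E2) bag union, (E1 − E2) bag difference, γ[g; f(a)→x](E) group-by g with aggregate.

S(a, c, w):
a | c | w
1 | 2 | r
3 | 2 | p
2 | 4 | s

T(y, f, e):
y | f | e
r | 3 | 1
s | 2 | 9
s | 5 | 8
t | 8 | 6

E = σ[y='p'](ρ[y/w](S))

Stepwise |·|:
  S → 3
  ρ[y/w](S) → 3
  σ[y='p'](ρ[y/w](S)) → 1

|E| = 1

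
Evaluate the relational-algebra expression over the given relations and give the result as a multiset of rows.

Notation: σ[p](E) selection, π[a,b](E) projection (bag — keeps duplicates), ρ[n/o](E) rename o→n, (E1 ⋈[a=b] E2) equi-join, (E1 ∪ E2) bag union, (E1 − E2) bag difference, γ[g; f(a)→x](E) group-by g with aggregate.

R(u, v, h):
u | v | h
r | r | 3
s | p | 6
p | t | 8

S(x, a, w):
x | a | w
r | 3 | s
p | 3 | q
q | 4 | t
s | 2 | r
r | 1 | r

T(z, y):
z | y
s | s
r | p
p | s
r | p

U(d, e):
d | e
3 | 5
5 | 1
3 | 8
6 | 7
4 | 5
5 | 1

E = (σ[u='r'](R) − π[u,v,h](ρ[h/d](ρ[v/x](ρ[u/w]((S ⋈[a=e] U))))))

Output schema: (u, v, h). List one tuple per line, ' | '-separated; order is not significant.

Row counts bottom-up:
  R → 3
  σ[u='r'](R) → 1
  S → 5
  U → 6
  (S ⋈[a=e] U) → 2
  ρ[u/w]((S ⋈[a=e] U)) → 2
  ρ[v/x](ρ[u/w]((S ⋈[a=e] U))) → 2
  ρ[h/d](ρ[v/x](ρ[u/w]((S ⋈[a=e] U)))) → 2
  π[u,v,h](ρ[h/d](ρ[v/x](ρ[u/w]((S ⋈[a=e] U))))) → 2
  (σ[u='r'](R) − π[u,v,h](ρ[h/d](ρ[v/x](ρ[u/w]((S ⋈[a=e] U)))))) → 1

== RESULT ==
u | v | h
r | r | 3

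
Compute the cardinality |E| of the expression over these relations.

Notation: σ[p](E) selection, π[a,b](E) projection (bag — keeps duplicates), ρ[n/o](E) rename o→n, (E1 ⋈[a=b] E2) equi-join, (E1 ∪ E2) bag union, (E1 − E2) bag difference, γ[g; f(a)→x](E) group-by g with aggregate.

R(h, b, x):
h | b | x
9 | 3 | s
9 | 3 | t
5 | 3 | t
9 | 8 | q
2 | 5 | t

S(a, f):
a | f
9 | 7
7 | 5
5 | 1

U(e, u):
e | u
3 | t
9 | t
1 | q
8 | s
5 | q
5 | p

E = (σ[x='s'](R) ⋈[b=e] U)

Per-node cardinality:
  R → 5
  σ[x='s'](R) → 1
  U → 6
  (σ[x='s'](R) ⋈[b=e] U) → 1

|E| = 1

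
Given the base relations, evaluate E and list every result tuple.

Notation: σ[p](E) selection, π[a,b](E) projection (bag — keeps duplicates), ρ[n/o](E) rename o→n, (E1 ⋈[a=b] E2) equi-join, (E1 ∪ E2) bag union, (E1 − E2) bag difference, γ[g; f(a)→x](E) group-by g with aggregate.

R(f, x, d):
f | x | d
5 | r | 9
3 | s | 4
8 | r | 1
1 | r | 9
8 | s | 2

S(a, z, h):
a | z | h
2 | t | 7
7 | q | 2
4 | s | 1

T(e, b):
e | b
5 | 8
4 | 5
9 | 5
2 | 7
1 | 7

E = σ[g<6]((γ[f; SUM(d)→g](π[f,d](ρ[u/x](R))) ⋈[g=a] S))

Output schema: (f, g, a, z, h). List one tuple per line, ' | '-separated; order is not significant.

Row counts bottom-up:
  R → 5
  ρ[u/x](R) → 5
  π[f,d](ρ[u/x](R)) → 5
  γ[f; SUM(d)→g](π[f,d](ρ[u/x](R))) → 4
  S → 3
  (γ[f; SUM(d)→g](π[f,d](ρ[u/x](R))) ⋈[g=a] S) → 1
  σ[g<6]((γ[f; SUM(d)→g](π[f,d](ρ[u/x](R))) ⋈[g=a] S)) → 1

== RESULT ==
f | g | a | z | h
3 | 4 | 4 | s | 1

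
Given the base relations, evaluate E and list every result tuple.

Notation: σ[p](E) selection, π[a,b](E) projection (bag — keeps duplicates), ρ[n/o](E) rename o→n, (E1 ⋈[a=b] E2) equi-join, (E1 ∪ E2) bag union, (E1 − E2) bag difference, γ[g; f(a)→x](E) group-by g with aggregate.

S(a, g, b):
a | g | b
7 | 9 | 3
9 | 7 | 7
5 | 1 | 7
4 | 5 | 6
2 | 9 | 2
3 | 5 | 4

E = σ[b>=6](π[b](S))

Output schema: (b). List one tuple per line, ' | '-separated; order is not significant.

Subexpression sizes:
  S → 6
  π[b](S) → 6
  σ[b>=6](π[b](S)) → 3

== RESULT ==
b
6
7
7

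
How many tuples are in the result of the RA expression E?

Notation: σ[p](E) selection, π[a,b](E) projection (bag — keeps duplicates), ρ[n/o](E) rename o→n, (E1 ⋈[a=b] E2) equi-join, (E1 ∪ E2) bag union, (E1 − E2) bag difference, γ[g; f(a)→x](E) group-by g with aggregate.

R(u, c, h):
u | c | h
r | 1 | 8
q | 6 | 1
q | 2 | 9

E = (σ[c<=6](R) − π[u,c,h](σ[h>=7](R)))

Per-node cardinality:
  R → 3
  σ[c<=6](R) → 3
  R → 3
  σ[h>=7](R) → 2
  π[u,c,h](σ[h>=7](R)) → 2
  (σ[c<=6](R) − π[u,c,h](σ[h>=7](R))) → 1

|E| = 1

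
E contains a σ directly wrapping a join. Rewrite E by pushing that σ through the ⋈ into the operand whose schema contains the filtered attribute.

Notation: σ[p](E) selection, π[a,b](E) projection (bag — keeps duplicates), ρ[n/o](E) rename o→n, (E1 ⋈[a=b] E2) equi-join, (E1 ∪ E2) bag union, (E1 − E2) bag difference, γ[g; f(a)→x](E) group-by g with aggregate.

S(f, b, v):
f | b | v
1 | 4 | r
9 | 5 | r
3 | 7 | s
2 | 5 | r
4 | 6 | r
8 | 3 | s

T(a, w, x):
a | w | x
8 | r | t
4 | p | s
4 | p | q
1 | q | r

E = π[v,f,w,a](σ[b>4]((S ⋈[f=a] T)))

σ filters on b, owned by the left side.
E' = π[v,f,w,a]((σ[b>4](S) ⋈[f=a] T))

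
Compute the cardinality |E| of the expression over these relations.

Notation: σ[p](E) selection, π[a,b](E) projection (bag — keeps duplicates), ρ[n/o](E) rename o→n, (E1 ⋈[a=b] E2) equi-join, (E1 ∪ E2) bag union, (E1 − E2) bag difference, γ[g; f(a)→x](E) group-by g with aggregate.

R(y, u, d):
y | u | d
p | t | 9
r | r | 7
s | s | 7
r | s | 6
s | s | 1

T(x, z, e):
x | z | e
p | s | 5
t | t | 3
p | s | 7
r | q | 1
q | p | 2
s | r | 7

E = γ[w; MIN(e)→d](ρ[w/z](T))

Stepwise |·|:
  T → 6
  ρ[w/z](T) → 6
  γ[w; MIN(e)→d](ρ[w/z](T)) → 5

|E| = 5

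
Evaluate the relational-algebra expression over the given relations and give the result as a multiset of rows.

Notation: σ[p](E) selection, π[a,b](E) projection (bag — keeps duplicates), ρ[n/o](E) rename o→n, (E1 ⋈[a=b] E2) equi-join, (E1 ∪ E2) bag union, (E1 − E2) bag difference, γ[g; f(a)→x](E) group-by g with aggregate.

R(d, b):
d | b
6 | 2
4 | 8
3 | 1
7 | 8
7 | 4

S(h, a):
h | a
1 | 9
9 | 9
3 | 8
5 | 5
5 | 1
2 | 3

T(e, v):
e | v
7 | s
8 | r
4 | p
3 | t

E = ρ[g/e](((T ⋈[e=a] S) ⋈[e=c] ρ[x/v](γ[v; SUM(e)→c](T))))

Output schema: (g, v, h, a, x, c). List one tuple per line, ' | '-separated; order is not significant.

Row counts bottom-up:
  T → 4
  S → 6
  (T ⋈[e=a] S) → 2
  T → 4
  γ[v; SUM(e)→c](T) → 4
  ρ[x/v](γ[v; SUM(e)→c](T)) → 4
  ((T ⋈[e=a] S) ⋈[e=c] ρ[x/v](γ[v; SUM(e)→c](T))) → 2
  ρ[g/e](((T ⋈[e=a] S) ⋈[e=c] ρ[x/v](γ[v; SUM(e)→c](T)))) → 2

== RESULT ==
g | v | h | a | x | c
3 | t | 2 | 3 | t | 3
8 | r | 3 | 8 | r | 8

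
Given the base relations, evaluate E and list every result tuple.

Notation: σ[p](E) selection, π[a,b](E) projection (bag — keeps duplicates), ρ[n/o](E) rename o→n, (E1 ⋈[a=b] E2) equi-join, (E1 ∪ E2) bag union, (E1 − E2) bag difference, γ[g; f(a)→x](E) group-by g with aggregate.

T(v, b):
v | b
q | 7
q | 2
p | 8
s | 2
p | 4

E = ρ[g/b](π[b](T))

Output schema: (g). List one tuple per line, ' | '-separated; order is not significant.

Stepwise |·|:
  T → 5
  π[b](T) → 5
  ρ[g/b](π[b](T)) → 5

== RESULT ==
g
2
2
4
7
8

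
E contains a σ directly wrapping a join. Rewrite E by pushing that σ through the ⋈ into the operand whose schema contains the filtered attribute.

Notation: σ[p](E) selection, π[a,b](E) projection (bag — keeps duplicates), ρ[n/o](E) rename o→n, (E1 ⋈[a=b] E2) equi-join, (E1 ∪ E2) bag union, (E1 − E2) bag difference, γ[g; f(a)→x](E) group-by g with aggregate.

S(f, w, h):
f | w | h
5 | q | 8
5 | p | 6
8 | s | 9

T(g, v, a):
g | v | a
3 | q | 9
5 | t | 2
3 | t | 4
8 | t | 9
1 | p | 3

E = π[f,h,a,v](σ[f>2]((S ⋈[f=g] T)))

σ filters on f, owned by the left side.
E' = π[f,h,a,v]((σ[f>2](S) ⋈[f=g] T))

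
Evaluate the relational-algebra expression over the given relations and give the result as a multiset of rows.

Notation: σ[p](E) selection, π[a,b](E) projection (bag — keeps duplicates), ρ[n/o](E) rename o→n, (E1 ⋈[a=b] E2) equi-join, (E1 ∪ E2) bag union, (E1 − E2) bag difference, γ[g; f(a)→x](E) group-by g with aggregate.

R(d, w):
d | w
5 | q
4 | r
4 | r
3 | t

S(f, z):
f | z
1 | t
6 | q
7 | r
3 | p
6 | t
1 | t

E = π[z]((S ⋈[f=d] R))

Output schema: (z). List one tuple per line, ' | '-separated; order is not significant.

Subexpression sizes:
  S → 6
  R → 4
  (S ⋈[f=d] R) → 1
  π[z]((S ⋈[f=d] R)) → 1

== RESULT ==
z
p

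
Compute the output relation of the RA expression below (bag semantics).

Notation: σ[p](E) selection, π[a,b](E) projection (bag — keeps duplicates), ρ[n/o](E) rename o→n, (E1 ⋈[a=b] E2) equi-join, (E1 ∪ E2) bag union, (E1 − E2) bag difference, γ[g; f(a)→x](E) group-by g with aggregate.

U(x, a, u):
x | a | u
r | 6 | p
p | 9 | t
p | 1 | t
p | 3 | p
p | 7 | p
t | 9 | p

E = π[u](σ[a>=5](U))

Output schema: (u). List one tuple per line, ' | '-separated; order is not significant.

Stepwise |·|:
  U → 6
  σ[a>=5](U) → 4
  π[u](σ[a>=5](U)) → 4

== RESULT ==
u
p
p
p
t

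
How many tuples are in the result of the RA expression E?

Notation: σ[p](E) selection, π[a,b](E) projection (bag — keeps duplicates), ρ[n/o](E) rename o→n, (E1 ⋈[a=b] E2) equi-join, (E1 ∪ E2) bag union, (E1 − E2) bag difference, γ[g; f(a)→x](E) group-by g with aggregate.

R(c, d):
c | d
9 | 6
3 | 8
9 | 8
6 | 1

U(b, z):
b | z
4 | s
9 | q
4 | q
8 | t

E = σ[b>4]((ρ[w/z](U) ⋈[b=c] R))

Per-node cardinality:
  U → 4
  ρ[w/z](U) → 4
  R → 4
  (ρ[w/z](U) ⋈[b=c] R) → 2
  σ[b>4]((ρ[w/z](U) ⋈[b=c] R)) → 2

|E| = 2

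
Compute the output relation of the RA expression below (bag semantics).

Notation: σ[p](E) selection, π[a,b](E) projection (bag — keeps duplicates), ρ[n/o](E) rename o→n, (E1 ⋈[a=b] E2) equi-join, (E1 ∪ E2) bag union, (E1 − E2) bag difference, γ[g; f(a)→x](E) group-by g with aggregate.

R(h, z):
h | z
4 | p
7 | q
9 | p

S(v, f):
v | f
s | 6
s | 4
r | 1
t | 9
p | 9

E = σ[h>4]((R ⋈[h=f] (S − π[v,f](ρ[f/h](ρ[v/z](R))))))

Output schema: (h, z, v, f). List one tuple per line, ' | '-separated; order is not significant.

Subexpression sizes:
  R → 3
  S → 5
  R → 3
  ρ[v/z](R) → 3
  ρ[f/h](ρ[v/z](R)) → 3
  π[v,f](ρ[f/h](ρ[v/z](R))) → 3
  (S − π[v,f](ρ[f/h](ρ[v/z](R)))) → 4
  (R ⋈[h=f] (S − π[v,f](ρ[f/h](ρ[v/z](R))))) → 2
  σ[h>4]((R ⋈[h=f] (S − π[v,f](ρ[f/h](ρ[v/z](R)))))) → 1

== RESULT ==
h | z | v | f
9 | p | t | 9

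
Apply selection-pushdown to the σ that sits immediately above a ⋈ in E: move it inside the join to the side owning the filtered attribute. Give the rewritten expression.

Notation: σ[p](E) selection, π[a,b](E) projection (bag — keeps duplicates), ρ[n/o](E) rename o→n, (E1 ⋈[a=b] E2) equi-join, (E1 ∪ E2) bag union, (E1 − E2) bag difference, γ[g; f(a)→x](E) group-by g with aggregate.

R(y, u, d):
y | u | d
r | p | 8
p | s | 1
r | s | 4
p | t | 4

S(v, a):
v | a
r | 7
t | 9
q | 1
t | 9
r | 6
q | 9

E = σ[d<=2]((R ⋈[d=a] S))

σ filters on d, owned by the left side.
E' = (σ[d<=2](R) ⋈[d=a] S)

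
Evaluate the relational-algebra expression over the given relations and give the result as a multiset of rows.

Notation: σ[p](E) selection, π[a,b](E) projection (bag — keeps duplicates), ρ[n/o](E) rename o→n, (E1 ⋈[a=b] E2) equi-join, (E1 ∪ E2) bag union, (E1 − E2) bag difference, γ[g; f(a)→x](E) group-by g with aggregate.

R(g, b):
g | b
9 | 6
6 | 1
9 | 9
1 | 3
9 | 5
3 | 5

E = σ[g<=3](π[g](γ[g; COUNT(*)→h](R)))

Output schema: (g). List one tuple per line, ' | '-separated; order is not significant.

Row counts bottom-up:
  R → 6
  γ[g; COUNT(*)→h](R) → 4
  π[g](γ[g; COUNT(*)→h](R)) → 4
  σ[g<=3](π[g](γ[g; COUNT(*)→h](R))) → 2

== RESULT ==
g
1
3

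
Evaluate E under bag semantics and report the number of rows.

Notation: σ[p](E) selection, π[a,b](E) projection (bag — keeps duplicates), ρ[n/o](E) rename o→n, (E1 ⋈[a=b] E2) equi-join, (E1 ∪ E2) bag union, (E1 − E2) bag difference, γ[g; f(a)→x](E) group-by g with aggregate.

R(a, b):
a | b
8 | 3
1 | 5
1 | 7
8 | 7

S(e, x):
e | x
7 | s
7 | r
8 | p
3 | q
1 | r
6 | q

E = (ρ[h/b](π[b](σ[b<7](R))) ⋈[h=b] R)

Row counts bottom-up:
  R → 4
  σ[b<7](R) → 2
  π[b](σ[b<7](R)) → 2
  ρ[h/b](π[b](σ[b<7](R))) → 2
  R → 4
  (ρ[h/b](π[b](σ[b<7](R))) ⋈[h=b] R) → 2

|E| = 2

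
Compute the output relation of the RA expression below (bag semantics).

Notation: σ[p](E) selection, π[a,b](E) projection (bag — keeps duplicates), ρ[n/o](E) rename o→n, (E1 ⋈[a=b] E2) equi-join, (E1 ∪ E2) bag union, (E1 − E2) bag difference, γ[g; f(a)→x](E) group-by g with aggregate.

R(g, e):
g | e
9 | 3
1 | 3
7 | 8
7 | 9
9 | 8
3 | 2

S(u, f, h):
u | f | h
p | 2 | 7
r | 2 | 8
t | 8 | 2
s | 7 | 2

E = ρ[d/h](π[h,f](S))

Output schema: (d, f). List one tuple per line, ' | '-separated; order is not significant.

Stepwise |·|:
  S → 4
  π[h,f](S) → 4
  ρ[d/h](π[h,f](S)) → 4

== RESULT ==
d | f
2 | 7
2 | 8
7 | 2
8 | 2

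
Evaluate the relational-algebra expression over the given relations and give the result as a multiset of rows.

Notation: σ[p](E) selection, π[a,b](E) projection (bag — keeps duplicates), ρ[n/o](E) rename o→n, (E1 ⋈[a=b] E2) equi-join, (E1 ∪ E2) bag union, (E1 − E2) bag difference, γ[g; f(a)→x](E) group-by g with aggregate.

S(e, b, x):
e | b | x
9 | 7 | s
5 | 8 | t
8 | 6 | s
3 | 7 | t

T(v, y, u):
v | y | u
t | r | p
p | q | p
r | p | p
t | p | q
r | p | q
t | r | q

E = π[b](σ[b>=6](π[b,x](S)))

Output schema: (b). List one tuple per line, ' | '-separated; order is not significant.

Stepwise |·|:
  S → 4
  π[b,x](S) → 4
  σ[b>=6](π[b,x](S)) → 4
  π[b](σ[b>=6](π[b,x](S))) → 4

== RESULT ==
b
6
7
7
8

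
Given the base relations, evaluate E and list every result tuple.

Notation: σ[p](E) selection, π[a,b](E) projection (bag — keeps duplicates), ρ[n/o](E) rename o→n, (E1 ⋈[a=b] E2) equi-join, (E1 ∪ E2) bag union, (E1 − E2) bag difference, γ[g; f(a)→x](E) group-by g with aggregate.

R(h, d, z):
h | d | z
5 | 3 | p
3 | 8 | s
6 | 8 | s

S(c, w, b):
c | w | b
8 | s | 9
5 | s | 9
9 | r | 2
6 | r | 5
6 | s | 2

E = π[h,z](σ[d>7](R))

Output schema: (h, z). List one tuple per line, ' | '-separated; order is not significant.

Stepwise |·|:
  R → 3
  σ[d>7](R) → 2
  π[h,z](σ[d>7](R)) → 2

== RESULT ==
h | z
3 | s
6 | s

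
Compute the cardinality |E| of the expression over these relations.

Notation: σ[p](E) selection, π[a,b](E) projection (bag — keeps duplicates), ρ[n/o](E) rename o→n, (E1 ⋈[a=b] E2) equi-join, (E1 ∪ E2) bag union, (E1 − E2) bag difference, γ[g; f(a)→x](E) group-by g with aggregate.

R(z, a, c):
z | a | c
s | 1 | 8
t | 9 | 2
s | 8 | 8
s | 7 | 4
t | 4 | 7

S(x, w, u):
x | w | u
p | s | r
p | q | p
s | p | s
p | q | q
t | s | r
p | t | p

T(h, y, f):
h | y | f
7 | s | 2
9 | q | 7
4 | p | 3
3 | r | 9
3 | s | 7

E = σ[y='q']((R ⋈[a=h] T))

Per-node cardinality:
  R → 5
  T → 5
  (R ⋈[a=h] T) → 3
  σ[y='q']((R ⋈[a=h] T)) → 1

|E| = 1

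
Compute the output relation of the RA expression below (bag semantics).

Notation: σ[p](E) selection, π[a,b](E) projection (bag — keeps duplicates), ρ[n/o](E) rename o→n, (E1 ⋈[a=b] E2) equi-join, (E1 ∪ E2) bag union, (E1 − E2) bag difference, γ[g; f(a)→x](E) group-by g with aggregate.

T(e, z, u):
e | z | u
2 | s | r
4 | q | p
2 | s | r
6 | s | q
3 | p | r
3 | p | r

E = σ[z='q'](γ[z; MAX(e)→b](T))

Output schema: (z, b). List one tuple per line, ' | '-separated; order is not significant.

Row counts bottom-up:
  T → 6
  γ[z; MAX(e)→b](T) → 3
  σ[z='q'](γ[z; MAX(e)→b](T)) → 1

== RESULT ==
z | b
q | 4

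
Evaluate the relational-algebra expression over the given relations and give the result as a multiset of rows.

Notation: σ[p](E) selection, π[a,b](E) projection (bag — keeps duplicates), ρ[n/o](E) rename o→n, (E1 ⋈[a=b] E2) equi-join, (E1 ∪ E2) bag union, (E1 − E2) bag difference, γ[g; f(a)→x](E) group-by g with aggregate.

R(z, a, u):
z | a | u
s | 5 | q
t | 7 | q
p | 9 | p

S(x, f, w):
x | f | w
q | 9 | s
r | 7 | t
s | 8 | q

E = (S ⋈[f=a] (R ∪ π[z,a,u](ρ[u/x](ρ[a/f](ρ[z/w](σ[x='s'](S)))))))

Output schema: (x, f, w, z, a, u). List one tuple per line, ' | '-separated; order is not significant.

Subexpression sizes:
  S → 3
  R → 3
  S → 3
  σ[x='s'](S) → 1
  ρ[z/w](σ[x='s'](S)) → 1
  ρ[a/f](ρ[z/w](σ[x='s'](S))) → 1
  ρ[u/x](ρ[a/f](ρ[z/w](σ[x='s'](S)))) → 1
  π[z,a,u](ρ[u/x](ρ[a/f](ρ[z/w](σ[x='s'](S))))) → 1
  (R ∪ π[z,a,u](ρ[u/x](ρ[a/f](ρ[z/w](σ[x='s'](S)))))) → 4
  (S ⋈[f=a] (R ∪ π[z,a,u](ρ[u/x](ρ[a/f](ρ[z/w](σ[x='s'](S))))))) → 3

== RESULT ==
x | f | w | z | a | u
q | 9 | s | p | 9 | p
r | 7 | t | t | 7 | q
s | 8 | q | q | 8 | s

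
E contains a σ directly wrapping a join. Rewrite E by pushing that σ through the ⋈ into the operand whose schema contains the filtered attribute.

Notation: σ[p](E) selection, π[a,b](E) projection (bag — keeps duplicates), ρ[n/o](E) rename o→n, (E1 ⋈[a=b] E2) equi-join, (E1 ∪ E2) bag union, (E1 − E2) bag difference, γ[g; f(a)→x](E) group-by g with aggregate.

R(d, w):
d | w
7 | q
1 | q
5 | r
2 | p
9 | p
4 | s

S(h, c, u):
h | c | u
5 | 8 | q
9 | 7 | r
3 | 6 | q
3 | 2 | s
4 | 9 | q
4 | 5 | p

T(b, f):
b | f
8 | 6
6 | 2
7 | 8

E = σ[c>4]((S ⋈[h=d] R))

σ filters on c, owned by the left side.
E' = (σ[c>4](S) ⋈[h=d] R)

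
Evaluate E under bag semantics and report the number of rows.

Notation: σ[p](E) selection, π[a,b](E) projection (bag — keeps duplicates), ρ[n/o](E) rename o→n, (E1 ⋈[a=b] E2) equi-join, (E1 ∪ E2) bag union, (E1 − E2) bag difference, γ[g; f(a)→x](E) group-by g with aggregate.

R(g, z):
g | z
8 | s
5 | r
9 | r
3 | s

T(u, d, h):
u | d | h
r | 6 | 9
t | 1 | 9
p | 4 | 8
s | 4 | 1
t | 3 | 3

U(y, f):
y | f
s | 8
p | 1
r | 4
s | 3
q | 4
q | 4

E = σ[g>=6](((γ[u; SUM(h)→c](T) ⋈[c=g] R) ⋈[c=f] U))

Subexpression sizes:
  T → 5
  γ[u; SUM(h)→c](T) → 4
  R → 4
  (γ[u; SUM(h)→c](T) ⋈[c=g] R) → 2
  U → 6
  ((γ[u; SUM(h)→c](T) ⋈[c=g] R) ⋈[c=f] U) → 1
  σ[g>=6](((γ[u; SUM(h)→c](T) ⋈[c=g] R) ⋈[c=f] U)) → 1

|E| = 1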